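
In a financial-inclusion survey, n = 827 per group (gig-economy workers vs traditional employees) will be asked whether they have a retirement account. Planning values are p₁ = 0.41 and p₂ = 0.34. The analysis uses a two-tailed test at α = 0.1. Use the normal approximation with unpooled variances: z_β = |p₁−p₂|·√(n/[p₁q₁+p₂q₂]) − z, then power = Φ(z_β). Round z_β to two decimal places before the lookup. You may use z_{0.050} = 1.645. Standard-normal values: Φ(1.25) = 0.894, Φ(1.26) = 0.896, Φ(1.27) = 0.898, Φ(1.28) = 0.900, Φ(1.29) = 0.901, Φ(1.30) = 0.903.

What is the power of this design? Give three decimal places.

z_β = |p₁−p₂|·√(n/[p₁q₁+p₂q₂]) − z_{α/2}
    = 0.07 · √(827/0.4663) − 1.645
    = 0.07 · 42.1134 − 1.645
    = 2.9479 − 1.645 = 1.3029 → 1.30
Power = Φ(1.30) = 0.903.

Power ≈ 0.903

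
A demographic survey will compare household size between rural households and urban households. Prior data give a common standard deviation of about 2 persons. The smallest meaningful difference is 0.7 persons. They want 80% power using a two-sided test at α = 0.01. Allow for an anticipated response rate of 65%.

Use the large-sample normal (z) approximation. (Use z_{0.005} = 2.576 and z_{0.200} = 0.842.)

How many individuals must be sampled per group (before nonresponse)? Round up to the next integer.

n = (z_{α/2} + z_β)² · (σ₁² + σ₂²) / δ²
  = (2.576 + 0.842)² · (2·2² = 8) / 0.7²
  = 11.6827 · 8 / 0.49
  = 190.74
Adjust for 65% response: 190.74 / 0.65 = 293.44.
Round up → n = 294 per group.

n = 294 per group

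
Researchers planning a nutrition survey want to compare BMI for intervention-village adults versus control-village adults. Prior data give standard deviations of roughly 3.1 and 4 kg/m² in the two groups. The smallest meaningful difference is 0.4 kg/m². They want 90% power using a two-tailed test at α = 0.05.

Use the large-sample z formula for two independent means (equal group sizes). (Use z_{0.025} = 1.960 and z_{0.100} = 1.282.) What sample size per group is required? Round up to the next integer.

n = 1683 per group

n = (z_{α/2} + z_β)² · (σ₁² + σ₂²) / δ²
  = (1.960 + 1.282)² · (3.1² + 4² = 25.61) / 0.4²
  = 10.5106 · 25.61 / 0.16
  = 1682.35
Round up → n = 1683 per group.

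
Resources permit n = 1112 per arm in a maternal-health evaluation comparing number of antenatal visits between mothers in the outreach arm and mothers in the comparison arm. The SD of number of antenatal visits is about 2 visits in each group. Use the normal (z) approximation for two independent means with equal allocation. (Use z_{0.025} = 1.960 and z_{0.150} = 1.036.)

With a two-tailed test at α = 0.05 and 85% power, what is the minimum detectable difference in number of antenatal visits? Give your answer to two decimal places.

δ = (z_{α/2} + z_β) · √((σ₁²+σ₂²)/n)
  = (1.960 + 1.036) · √(8/1112)
  = 2.996 · √0.00719
  = 2.996 · 0.0848
  = 0.2541

Minimum detectable difference ≈ 0.25 visits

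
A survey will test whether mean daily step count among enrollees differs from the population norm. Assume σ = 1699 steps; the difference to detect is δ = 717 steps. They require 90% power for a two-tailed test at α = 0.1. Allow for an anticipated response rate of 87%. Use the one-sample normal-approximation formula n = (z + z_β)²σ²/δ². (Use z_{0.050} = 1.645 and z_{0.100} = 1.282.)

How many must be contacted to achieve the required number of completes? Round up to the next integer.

n = (z_{α/2} + z_β)² · σ² / δ²
  = (1.645 + 1.282)² · 1699² / 717²
  = 8.5673 · 2886601 / 514089
  = 48.11
Adjust for 87% response: 48.11 / 0.87 = 55.29.
Round up → n = 56.

n = 56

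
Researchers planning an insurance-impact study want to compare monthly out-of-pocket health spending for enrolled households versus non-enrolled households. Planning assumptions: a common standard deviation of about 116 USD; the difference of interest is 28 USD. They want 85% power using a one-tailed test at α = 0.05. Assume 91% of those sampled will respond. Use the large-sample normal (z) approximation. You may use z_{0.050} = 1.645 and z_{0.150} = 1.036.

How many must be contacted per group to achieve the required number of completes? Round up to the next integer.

n = (z_α + z_β)² · (σ₁² + σ₂²) / δ²
  = (1.645 + 1.036)² · (2·116² = 26912) / 28²
  = 7.1878 · 26912 / 784
  = 246.73
Adjust for 91% response: 246.73 / 0.91 = 271.13.
Round up → n = 272 per group.

n = 272 per group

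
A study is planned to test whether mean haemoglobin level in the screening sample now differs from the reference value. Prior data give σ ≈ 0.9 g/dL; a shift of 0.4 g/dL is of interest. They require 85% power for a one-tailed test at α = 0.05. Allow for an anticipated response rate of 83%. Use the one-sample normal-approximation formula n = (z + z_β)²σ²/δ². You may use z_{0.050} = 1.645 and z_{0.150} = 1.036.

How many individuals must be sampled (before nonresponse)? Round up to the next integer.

n = 44

n = (z_α + z_β)² · σ² / δ²
  = (1.645 + 1.036)² · 0.9² / 0.4²
  = 7.1878 · 0.81 / 0.16
  = 36.39
Adjust for 83% response: 36.39 / 0.83 = 43.84.
Round up → n = 44.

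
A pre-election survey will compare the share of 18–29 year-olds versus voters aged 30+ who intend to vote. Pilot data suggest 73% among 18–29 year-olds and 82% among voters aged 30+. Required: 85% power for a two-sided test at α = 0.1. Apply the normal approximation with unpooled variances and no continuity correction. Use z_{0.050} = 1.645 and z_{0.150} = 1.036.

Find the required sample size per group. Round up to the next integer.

n = 306 per group

n = (z_{α/2} + z_β)² · [p₁(1−p₁) + p₂(1−p₂)] / (p₁ − p₂)²
  = (1.645 + 1.036)² · (0.73·0.27 + 0.82·0.18) / (-0.09)²
  = (2.681)² · (0.1971 + 0.1476) / 0.0081
  = 7.1878 · 0.3447 / 0.0081
  = 305.88
Round up → n = 306 per group.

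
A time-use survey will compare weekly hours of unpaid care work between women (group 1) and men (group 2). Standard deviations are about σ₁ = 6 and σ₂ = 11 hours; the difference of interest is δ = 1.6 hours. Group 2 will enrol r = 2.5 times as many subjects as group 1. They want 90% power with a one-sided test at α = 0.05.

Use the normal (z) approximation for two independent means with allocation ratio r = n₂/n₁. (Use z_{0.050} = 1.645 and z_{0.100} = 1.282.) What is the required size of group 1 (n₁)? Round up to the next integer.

n₁ = (z_α + z_β)² · (σ₁² + σ₂²/r) / δ²
   = (1.645 + 1.282)² · (6² + 11²/2.5) / 1.6²
   = 8.5673 · (36 + 48.4) / 2.56
   = 8.5673 · 84.4 / 2.56
   = 282.45
Round up → n₁ = 283; n₂ = r·n₁ = 2.5 × 283 = 708.

n₁ = 283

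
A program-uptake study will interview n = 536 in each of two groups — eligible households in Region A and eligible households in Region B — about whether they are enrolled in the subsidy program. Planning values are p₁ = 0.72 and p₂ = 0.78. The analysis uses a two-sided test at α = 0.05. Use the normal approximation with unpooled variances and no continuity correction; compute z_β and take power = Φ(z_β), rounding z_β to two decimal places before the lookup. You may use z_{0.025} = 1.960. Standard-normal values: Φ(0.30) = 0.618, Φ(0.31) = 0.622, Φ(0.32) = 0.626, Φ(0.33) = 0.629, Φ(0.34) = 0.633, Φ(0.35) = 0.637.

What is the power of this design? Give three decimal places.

z_β = |p₁−p₂|·√(n/[p₁q₁+p₂q₂]) − z_{α/2}
    = 0.06 · √(536/0.3732) − 1.960
    = 0.06 · 37.8976 − 1.960
    = 2.2739 − 1.960 = 0.3139 → 0.31
Power = Φ(0.31) = 0.622.

Power ≈ 0.622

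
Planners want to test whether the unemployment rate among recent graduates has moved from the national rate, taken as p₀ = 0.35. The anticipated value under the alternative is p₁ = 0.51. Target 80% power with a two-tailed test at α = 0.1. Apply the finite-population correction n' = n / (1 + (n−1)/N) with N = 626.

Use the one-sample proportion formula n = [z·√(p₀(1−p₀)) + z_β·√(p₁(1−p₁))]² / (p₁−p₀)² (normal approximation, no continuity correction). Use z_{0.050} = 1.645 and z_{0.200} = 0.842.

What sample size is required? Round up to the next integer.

n = 53

n = [z_{α/2}·√(p₀q₀) + z_β·√(p₁q₁)]² / (p₁ − p₀)²
  = [1.645·√(0.35·0.65) + 0.842·√(0.51·0.49)]² / (0.16)²
  = [1.645·0.4770 + 0.842·0.4999]² / 0.0256
  = [1.2055]² / 0.0256
  = 56.77
Finite-population correction (N = 626): 56.77 / (1 + (56.77 − 1)/626) = 52.13.
Round up → n = 53.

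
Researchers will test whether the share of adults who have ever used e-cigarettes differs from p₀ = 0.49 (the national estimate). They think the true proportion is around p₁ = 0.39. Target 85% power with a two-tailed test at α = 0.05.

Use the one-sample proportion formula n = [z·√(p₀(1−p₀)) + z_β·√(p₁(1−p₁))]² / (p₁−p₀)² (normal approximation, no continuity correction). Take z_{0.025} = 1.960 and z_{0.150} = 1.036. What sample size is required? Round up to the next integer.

n = 221

n = [z_{α/2}·√(p₀q₀) + z_β·√(p₁q₁)]² / (p₁ − p₀)²
  = [1.960·√(0.49·0.51) + 1.036·√(0.39·0.61)]² / (-0.10)²
  = [1.960·0.4999 + 1.036·0.4877]² / 0.0100
  = [1.4851]² / 0.0100
  = 220.56
Round up → n = 221.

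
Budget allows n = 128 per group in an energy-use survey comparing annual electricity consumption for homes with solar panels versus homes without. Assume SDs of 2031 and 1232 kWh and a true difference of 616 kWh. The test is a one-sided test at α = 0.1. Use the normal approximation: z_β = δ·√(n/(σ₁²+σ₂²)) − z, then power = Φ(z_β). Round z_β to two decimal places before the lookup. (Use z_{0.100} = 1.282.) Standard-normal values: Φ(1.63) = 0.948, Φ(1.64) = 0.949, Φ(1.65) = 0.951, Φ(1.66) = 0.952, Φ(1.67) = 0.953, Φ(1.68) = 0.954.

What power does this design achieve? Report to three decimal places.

z_β = δ·√(n/(σ₁²+σ₂²)) − z_α
    = 616 · √(128/5642785) − 1.282
    = 616 · 0.00476 − 1.282
    = 2.9339 − 1.282 = 1.6519 → 1.65
Power = Φ(1.65) = 0.951.

Power ≈ 0.951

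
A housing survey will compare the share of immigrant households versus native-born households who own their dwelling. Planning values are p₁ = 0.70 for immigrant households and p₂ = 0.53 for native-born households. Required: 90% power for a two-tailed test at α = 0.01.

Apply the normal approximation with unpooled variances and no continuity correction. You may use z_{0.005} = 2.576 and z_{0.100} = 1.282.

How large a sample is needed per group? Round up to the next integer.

n = (z_{α/2} + z_β)² · [p₁(1−p₁) + p₂(1−p₂)] / (p₁ − p₂)²
  = (2.576 + 1.282)² · (0.70·0.30 + 0.53·0.47) / (0.17)²
  = (3.858)² · (0.2100 + 0.2491) / 0.0289
  = 14.8842 · 0.4591 / 0.0289
  = 236.45
Round up → n = 237 per group.

n = 237 per group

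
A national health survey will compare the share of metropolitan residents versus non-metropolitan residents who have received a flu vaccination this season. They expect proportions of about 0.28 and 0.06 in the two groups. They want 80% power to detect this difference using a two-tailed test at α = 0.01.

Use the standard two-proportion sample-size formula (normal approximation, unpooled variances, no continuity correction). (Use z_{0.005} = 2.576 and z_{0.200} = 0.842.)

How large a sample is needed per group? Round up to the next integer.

n = (z_{α/2} + z_β)² · [p₁(1−p₁) + p₂(1−p₂)] / (p₁ − p₂)²
  = (2.576 + 0.842)² · (0.28·0.72 + 0.06·0.94) / (0.22)²
  = (3.418)² · (0.2016 + 0.0564) / 0.0484
  = 11.6827 · 0.2580 / 0.0484
  = 62.28
Round up → n = 63 per group.

n = 63 per group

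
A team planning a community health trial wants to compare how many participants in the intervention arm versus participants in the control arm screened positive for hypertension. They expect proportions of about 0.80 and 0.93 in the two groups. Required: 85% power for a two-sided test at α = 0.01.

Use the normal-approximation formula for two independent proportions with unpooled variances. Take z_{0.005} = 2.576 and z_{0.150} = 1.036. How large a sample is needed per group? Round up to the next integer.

n = 174 per group

n = (z_{α/2} + z_β)² · [p₁(1−p₁) + p₂(1−p₂)] / (p₁ − p₂)²
  = (2.576 + 1.036)² · (0.80·0.20 + 0.93·0.07) / (-0.13)²
  = (3.612)² · (0.1600 + 0.0651) / 0.0169
  = 13.0465 · 0.2251 / 0.0169
  = 173.77
Round up → n = 174 per group.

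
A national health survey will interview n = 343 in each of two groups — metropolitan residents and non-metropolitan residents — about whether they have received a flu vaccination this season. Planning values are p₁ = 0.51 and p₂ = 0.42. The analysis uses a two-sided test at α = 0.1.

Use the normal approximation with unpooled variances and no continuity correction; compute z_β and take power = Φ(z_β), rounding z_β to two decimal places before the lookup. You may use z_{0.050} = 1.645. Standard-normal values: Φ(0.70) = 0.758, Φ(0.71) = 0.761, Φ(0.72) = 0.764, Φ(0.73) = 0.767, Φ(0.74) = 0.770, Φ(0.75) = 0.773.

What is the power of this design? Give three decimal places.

z_β = |p₁−p₂|·√(n/[p₁q₁+p₂q₂]) − z_{α/2}
    = 0.09 · √(343/0.4935) − 1.645
    = 0.09 · 26.3635 − 1.645
    = 2.3727 − 1.645 = 0.7277 → 0.73
Power = Φ(0.73) = 0.767.

Power ≈ 0.767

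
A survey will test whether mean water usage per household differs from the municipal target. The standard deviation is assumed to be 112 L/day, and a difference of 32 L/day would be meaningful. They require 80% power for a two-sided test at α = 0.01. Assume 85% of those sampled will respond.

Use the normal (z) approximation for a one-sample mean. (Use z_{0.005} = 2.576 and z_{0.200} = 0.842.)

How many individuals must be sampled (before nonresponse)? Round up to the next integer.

n = 169

n = (z_{α/2} + z_β)² · σ² / δ²
  = (2.576 + 0.842)² · 112² / 32²
  = 11.6827 · 12544 / 1024
  = 143.11
Adjust for 85% response: 143.11 / 0.85 = 168.37.
Round up → n = 169.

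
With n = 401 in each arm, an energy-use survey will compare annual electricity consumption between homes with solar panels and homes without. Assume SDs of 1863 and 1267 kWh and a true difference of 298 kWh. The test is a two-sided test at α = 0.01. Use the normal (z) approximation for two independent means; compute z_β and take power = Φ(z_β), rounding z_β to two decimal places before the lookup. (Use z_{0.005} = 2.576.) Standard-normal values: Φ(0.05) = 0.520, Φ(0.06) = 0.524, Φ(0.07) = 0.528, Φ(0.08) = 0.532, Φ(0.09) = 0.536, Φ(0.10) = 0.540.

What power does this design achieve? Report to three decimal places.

z_β = δ·√(n/(σ₁²+σ₂²)) − z_{α/2}
    = 298 · √(401/5076058) − 2.576
    = 298 · 0.00889 − 2.576
    = 2.6487 − 2.576 = 0.0727 → 0.07
Power = Φ(0.07) = 0.528.

Power ≈ 0.528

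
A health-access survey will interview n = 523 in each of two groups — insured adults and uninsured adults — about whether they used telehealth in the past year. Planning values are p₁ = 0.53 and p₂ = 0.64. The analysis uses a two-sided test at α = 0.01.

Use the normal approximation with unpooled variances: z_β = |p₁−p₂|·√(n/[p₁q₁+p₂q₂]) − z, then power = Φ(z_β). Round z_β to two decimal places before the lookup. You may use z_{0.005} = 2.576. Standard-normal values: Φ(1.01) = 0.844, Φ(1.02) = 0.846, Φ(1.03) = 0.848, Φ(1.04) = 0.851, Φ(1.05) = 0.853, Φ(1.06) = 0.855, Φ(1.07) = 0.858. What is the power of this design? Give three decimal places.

Power ≈ 0.855

z_β = |p₁−p₂|·√(n/[p₁q₁+p₂q₂]) − z_{α/2}
    = 0.11 · √(523/0.4795) − 2.576
    = 0.11 · 33.0260 − 2.576
    = 3.6329 − 2.576 = 1.0569 → 1.06
Power = Φ(1.06) = 0.855.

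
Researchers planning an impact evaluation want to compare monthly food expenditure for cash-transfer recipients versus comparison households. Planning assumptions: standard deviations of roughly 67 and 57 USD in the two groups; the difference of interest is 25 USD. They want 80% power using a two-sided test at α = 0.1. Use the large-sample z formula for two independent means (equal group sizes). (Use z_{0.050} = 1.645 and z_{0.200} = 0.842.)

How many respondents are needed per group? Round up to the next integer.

n = 77 per group

n = (z_{α/2} + z_β)² · (σ₁² + σ₂²) / δ²
  = (1.645 + 0.842)² · (67² + 57² = 7738) / 25²
  = 6.1852 · 7738 / 625
  = 76.58
Round up → n = 77 per group.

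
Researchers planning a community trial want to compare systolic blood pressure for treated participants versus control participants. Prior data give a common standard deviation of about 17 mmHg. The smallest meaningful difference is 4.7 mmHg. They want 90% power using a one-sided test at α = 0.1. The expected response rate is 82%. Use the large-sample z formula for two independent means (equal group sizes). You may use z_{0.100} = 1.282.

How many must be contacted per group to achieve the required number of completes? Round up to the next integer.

n = (z_α + z_β)² · (σ₁² + σ₂²) / δ²
  = (1.282 + 1.282)² · (2·17² = 578) / 4.7²
  = 6.5741 · 578 / 22.09
  = 172.02
Adjust for 82% response: 172.02 / 0.82 = 209.78.
Round up → n = 210 per group.

n = 210 per group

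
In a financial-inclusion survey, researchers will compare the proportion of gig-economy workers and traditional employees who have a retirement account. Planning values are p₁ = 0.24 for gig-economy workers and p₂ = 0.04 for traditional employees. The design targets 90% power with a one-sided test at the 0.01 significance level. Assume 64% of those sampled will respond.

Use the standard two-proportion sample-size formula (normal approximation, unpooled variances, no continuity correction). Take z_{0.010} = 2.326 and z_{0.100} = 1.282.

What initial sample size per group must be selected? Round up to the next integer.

n = 113 per group

n = (z_α + z_β)² · [p₁(1−p₁) + p₂(1−p₂)] / (p₁ − p₂)²
  = (2.326 + 1.282)² · (0.24·0.76 + 0.04·0.96) / (0.20)²
  = (3.608)² · (0.1824 + 0.0384) / 0.0400
  = 13.0177 · 0.2208 / 0.0400
  = 71.86
Adjust for 64% response: 71.86 / 0.64 = 112.28.
Round up → n = 113 per group.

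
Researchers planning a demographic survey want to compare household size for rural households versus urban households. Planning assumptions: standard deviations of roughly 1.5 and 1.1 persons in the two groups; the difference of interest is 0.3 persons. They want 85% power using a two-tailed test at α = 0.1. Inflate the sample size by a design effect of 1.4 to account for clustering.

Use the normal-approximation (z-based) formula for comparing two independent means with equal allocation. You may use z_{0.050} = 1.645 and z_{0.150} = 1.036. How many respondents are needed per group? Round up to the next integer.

n = (z_{α/2} + z_β)² · (σ₁² + σ₂²) / δ²
  = (1.645 + 1.036)² · (1.5² + 1.1² = 3.46) / 0.3²
  = 7.1878 · 3.46 / 0.09
  = 276.33
Design effect: 1.4 × 276.33 = 386.86.
Round up → n = 387 per group.

n = 387 per group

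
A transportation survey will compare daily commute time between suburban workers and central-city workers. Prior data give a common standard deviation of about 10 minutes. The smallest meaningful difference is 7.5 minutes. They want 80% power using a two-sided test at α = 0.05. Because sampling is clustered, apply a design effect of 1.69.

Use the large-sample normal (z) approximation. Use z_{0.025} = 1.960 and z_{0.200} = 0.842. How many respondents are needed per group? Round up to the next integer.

n = 48 per group

n = (z_{α/2} + z_β)² · (σ₁² + σ₂²) / δ²
  = (1.960 + 0.842)² · (2·10² = 200) / 7.5²
  = 7.8512 · 200 / 56.25
  = 27.92
Design effect: 1.69 × 27.92 = 47.18.
Round up → n = 48 per group.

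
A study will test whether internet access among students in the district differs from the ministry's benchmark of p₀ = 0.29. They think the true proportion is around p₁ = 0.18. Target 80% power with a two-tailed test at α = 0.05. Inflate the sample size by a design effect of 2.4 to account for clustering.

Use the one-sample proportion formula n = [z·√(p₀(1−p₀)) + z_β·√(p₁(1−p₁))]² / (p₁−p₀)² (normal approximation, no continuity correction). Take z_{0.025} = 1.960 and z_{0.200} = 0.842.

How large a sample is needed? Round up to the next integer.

n = [z_{α/2}·√(p₀q₀) + z_β·√(p₁q₁)]² / (p₁ − p₀)²
  = [1.960·√(0.29·0.71) + 0.842·√(0.18·0.82)]² / (-0.11)²
  = [1.960·0.4538 + 0.842·0.3842]² / 0.0121
  = [1.2129]² / 0.0121
  = 121.57
Design effect: 2.4 × 121.57 = 291.77.
Round up → n = 292.

n = 292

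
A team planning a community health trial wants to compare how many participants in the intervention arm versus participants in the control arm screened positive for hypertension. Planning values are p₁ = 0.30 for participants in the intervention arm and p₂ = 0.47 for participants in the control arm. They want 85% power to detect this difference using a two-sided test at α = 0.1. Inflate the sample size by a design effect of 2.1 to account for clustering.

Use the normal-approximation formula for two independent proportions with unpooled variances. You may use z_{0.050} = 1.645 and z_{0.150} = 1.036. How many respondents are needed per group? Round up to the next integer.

n = 240 per group

n = (z_{α/2} + z_β)² · [p₁(1−p₁) + p₂(1−p₂)] / (p₁ − p₂)²
  = (1.645 + 1.036)² · (0.30·0.70 + 0.47·0.53) / (-0.17)²
  = (2.681)² · (0.2100 + 0.2491) / 0.0289
  = 7.1878 · 0.4591 / 0.0289
  = 114.18
Design effect: 2.1 × 114.18 = 239.79.
Round up → n = 240 per group.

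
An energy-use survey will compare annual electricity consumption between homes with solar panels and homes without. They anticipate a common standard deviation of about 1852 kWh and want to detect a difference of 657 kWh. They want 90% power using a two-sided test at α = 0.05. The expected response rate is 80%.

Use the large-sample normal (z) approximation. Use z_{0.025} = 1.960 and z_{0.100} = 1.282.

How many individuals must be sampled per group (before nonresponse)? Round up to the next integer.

n = 209 per group

n = (z_{α/2} + z_β)² · (σ₁² + σ₂²) / δ²
  = (1.960 + 1.282)² · (2·1852² = 6859808) / 657²
  = 10.5106 · 6859808 / 431649
  = 167.03
Adjust for 80% response: 167.03 / 0.80 = 208.79.
Round up → n = 209 per group.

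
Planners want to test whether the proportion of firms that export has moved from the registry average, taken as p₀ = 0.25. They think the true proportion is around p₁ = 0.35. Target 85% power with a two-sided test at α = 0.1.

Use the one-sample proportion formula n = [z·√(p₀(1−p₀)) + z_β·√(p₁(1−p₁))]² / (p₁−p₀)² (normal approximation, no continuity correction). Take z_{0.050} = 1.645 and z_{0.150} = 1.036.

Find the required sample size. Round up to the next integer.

n = 146

n = [z_{α/2}·√(p₀q₀) + z_β·√(p₁q₁)]² / (p₁ − p₀)²
  = [1.645·√(0.25·0.75) + 1.036·√(0.35·0.65)]² / (0.10)²
  = [1.645·0.4330 + 1.036·0.4770]² / 0.0100
  = [1.2064]² / 0.0100
  = 145.55
Round up → n = 146.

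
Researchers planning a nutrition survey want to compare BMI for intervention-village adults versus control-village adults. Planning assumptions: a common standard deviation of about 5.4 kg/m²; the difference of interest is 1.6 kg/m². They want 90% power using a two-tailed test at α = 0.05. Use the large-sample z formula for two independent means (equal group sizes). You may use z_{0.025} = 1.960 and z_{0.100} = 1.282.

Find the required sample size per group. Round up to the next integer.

n = 240 per group

n = (z_{α/2} + z_β)² · (σ₁² + σ₂²) / δ²
  = (1.960 + 1.282)² · (2·5.4² = 58.32) / 1.6²
  = 10.5106 · 58.32 / 2.56
  = 239.44
Round up → n = 240 per group.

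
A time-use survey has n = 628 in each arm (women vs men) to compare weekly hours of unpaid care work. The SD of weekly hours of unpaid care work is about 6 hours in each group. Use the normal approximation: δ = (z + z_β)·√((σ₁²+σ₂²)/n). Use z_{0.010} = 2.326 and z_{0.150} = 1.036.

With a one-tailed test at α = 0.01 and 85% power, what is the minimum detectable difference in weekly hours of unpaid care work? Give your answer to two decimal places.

δ = (z_α + z_β) · √((σ₁²+σ₂²)/n)
  = (2.326 + 1.036) · √(72/628)
  = 3.362 · √0.11465
  = 3.362 · 0.3386
  = 1.1384

Minimum detectable difference ≈ 1.14 hours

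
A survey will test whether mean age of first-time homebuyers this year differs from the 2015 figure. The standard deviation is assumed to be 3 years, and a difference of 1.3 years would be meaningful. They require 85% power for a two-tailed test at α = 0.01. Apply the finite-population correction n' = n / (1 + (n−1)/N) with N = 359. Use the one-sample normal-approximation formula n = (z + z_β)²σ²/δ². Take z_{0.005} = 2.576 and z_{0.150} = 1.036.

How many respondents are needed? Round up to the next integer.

n = 59

n = (z_{α/2} + z_β)² · σ² / δ²
  = (2.576 + 1.036)² · 3² / 1.3²
  = 13.0465 · 9 / 1.69
  = 69.48
Finite-population correction (N = 359): 69.48 / (1 + (69.48 − 1)/359) = 58.35.
Round up → n = 59.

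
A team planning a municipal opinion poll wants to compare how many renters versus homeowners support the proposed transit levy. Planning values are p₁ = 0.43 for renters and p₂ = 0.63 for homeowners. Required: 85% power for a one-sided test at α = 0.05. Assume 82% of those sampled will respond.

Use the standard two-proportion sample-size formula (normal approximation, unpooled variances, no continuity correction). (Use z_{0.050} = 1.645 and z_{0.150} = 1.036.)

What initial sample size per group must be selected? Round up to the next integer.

n = 105 per group

n = (z_α + z_β)² · [p₁(1−p₁) + p₂(1−p₂)] / (p₁ − p₂)²
  = (1.645 + 1.036)² · (0.43·0.57 + 0.63·0.37) / (-0.20)²
  = (2.681)² · (0.2451 + 0.2331) / 0.0400
  = 7.1878 · 0.4782 / 0.0400
  = 85.93
Adjust for 82% response: 85.93 / 0.82 = 104.79.
Round up → n = 105 per group.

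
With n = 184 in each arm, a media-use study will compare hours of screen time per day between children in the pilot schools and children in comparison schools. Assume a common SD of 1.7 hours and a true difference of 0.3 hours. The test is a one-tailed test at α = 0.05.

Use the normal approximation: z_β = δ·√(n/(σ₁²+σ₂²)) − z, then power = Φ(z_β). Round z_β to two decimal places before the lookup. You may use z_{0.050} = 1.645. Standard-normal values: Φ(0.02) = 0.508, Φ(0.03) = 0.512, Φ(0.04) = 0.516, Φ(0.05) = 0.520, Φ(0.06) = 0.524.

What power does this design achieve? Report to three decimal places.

Power ≈ 0.520

z_β = δ·√(n/(σ₁²+σ₂²)) − z_α
    = 0.3 · √(184/5.78) − 1.645
    = 0.3 · 5.64215 − 1.645
    = 1.6926 − 1.645 = 0.0476 → 0.05
Power = Φ(0.05) = 0.520.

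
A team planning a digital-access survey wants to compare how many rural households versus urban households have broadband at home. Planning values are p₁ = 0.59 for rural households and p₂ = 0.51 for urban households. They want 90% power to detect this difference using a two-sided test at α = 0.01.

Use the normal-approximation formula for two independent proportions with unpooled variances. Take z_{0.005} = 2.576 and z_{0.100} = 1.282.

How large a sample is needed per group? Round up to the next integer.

n = (z_{α/2} + z_β)² · [p₁(1−p₁) + p₂(1−p₂)] / (p₁ − p₂)²
  = (2.576 + 1.282)² · (0.59·0.41 + 0.51·0.49) / (0.08)²
  = (3.858)² · (0.2419 + 0.2499) / 0.0064
  = 14.8842 · 0.4918 / 0.0064
  = 1143.75
Round up → n = 1144 per group.

n = 1144 per group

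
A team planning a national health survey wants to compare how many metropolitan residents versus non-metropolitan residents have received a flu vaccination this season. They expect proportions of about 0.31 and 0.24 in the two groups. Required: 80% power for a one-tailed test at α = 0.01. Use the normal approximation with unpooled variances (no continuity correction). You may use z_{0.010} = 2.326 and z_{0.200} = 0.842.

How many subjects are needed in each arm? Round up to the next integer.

n = (z_α + z_β)² · [p₁(1−p₁) + p₂(1−p₂)] / (p₁ − p₂)²
  = (2.326 + 0.842)² · (0.31·0.69 + 0.24·0.76) / (0.07)²
  = (3.168)² · (0.2139 + 0.1824) / 0.0049
  = 10.0362 · 0.3963 / 0.0049
  = 811.71
Round up → n = 812 per group.

n = 812 per group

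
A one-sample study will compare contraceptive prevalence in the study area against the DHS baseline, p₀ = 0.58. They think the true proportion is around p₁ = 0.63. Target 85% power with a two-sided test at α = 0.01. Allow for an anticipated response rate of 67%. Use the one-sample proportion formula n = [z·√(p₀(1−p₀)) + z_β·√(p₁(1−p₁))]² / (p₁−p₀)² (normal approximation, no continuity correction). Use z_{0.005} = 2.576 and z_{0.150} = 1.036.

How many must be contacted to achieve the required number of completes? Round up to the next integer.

n = [z_{α/2}·√(p₀q₀) + z_β·√(p₁q₁)]² / (p₁ − p₀)²
  = [2.576·√(0.58·0.42) + 1.036·√(0.63·0.37)]² / (0.05)²
  = [2.576·0.4936 + 1.036·0.4828]² / 0.0025
  = [1.7716]² / 0.0025
  = 1255.42
Adjust for 67% response: 1255.42 / 0.67 = 1873.75.
Round up → n = 1874.

n = 1874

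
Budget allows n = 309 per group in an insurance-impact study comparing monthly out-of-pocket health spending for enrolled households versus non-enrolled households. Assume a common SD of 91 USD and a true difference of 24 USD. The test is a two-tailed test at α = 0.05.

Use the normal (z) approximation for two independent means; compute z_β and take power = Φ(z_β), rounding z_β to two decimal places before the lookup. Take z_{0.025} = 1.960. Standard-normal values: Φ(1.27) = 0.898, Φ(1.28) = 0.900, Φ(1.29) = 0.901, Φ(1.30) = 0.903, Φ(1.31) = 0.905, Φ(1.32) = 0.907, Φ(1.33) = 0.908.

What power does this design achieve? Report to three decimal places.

Power ≈ 0.907

z_β = δ·√(n/(σ₁²+σ₂²)) − z_{α/2}
    = 24 · √(309/16562) − 1.960
    = 24 · 0.13659 − 1.960
    = 3.2782 − 1.960 = 1.3182 → 1.32
Power = Φ(1.32) = 0.907.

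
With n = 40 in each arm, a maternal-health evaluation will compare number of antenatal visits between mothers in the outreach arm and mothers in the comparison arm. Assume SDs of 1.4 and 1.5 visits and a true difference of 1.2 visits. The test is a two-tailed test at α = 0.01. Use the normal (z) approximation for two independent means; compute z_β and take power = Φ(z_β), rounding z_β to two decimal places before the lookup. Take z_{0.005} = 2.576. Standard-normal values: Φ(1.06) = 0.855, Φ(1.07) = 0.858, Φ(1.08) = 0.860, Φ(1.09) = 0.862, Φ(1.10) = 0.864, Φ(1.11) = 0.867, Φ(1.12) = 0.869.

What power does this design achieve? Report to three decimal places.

z_β = δ·√(n/(σ₁²+σ₂²)) − z_{α/2}
    = 1.2 · √(40/4.21) − 2.576
    = 1.2 · 3.08240 − 2.576
    = 3.6989 − 2.576 = 1.1229 → 1.12
Power = Φ(1.12) = 0.869.

Power ≈ 0.869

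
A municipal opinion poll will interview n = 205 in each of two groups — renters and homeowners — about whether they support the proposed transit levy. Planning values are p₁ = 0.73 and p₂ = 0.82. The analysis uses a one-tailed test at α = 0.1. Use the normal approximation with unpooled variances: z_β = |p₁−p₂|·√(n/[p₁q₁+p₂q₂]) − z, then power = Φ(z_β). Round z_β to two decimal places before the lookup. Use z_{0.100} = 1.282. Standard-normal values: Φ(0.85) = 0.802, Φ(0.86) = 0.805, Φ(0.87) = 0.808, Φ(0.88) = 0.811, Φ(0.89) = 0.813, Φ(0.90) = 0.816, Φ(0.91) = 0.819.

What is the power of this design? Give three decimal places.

Power ≈ 0.819

z_β = |p₁−p₂|·√(n/[p₁q₁+p₂q₂]) − z_α
    = 0.09 · √(205/0.3447) − 1.282
    = 0.09 · 24.3869 − 1.282
    = 2.1948 − 1.282 = 0.9128 → 0.91
Power = Φ(0.91) = 0.819.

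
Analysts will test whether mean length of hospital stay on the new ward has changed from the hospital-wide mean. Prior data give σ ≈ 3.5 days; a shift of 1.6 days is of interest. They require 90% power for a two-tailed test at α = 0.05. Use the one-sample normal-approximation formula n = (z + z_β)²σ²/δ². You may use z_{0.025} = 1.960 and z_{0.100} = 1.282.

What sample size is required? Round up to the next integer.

n = 51

n = (z_{α/2} + z_β)² · σ² / δ²
  = (1.960 + 1.282)² · 3.5² / 1.6²
  = 10.5106 · 12.25 / 2.56
  = 50.29
Round up → n = 51.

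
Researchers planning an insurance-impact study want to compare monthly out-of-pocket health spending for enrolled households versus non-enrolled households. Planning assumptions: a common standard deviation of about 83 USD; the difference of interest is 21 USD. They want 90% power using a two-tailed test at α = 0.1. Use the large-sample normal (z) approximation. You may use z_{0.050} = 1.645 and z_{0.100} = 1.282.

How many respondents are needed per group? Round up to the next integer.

n = (z_{α/2} + z_β)² · (σ₁² + σ₂²) / δ²
  = (1.645 + 1.282)² · (2·83² = 13778) / 21²
  = 8.5673 · 13778 / 441
  = 267.67
Round up → n = 268 per group.

n = 268 per group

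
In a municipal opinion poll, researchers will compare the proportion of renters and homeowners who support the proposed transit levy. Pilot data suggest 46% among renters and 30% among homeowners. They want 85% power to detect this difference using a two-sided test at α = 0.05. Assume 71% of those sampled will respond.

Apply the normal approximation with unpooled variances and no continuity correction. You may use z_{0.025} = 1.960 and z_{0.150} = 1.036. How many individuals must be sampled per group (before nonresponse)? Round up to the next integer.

n = (z_{α/2} + z_β)² · [p₁(1−p₁) + p₂(1−p₂)] / (p₁ − p₂)²
  = (1.960 + 1.036)² · (0.46·0.54 + 0.30·0.70) / (0.16)²
  = (2.996)² · (0.2484 + 0.2100) / 0.0256
  = 8.9760 · 0.4584 / 0.0256
  = 160.73
Adjust for 71% response: 160.73 / 0.71 = 226.38.
Round up → n = 227 per group.

n = 227 per group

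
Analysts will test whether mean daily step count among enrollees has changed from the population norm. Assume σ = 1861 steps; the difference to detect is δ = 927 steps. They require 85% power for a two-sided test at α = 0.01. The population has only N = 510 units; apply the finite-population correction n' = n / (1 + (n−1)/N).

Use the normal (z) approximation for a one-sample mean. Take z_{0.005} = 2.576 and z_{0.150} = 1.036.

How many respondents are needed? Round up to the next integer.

n = 48

n = (z_{α/2} + z_β)² · σ² / δ²
  = (2.576 + 1.036)² · 1861² / 927²
  = 13.0465 · 3463321 / 859329
  = 52.58
Finite-population correction (N = 510): 52.58 / (1 + (52.58 − 1)/510) = 47.75.
Round up → n = 48.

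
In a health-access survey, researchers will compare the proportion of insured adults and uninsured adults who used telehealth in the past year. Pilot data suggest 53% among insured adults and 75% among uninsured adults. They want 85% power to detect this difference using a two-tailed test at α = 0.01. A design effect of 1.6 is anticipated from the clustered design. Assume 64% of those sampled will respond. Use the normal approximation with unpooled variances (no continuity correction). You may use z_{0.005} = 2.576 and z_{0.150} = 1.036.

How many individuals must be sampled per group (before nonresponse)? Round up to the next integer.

n = (z_{α/2} + z_β)² · [p₁(1−p₁) + p₂(1−p₂)] / (p₁ − p₂)²
  = (2.576 + 1.036)² · (0.53·0.47 + 0.75·0.25) / (-0.22)²
  = (3.612)² · (0.2491 + 0.1875) / 0.0484
  = 13.0465 · 0.4366 / 0.0484
  = 117.69
Design effect: 1.6 × 117.69 = 188.30.
Adjust for 64% response: 188.30 / 0.64 = 294.22.
Round up → n = 295 per group.

n = 295 per group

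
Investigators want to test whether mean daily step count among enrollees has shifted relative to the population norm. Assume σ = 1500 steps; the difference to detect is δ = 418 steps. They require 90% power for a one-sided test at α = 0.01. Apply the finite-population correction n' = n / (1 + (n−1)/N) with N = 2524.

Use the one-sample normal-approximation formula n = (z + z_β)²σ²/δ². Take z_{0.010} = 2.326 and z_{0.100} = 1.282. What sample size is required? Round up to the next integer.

n = 158

n = (z_α + z_β)² · σ² / δ²
  = (2.326 + 1.282)² · 1500² / 418²
  = 13.0177 · 2250000 / 174724
  = 167.63
Finite-population correction (N = 2524): 167.63 / (1 + (167.63 − 1)/2524) = 157.25.
Round up → n = 158.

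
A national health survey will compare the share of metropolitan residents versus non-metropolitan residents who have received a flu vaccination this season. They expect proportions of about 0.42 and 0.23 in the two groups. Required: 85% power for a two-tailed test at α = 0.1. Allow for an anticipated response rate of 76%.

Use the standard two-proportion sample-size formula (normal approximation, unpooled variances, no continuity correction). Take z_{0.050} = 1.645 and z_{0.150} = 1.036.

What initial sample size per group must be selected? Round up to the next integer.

n = (z_{α/2} + z_β)² · [p₁(1−p₁) + p₂(1−p₂)] / (p₁ − p₂)²
  = (1.645 + 1.036)² · (0.42·0.58 + 0.23·0.77) / (0.19)²
  = (2.681)² · (0.2436 + 0.1771) / 0.0361
  = 7.1878 · 0.4207 / 0.0361
  = 83.76
Adjust for 76% response: 83.76 / 0.76 = 110.22.
Round up → n = 111 per group.

n = 111 per group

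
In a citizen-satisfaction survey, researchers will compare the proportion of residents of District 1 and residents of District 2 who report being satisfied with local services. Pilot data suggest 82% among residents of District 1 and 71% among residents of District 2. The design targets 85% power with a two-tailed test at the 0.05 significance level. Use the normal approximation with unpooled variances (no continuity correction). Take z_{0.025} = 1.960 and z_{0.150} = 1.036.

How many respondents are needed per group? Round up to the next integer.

n = (z_{α/2} + z_β)² · [p₁(1−p₁) + p₂(1−p₂)] / (p₁ − p₂)²
  = (1.960 + 1.036)² · (0.82·0.18 + 0.71·0.29) / (0.11)²
  = (2.996)² · (0.1476 + 0.2059) / 0.0121
  = 8.9760 · 0.3535 / 0.0121
  = 262.23
Round up → n = 263 per group.

n = 263 per group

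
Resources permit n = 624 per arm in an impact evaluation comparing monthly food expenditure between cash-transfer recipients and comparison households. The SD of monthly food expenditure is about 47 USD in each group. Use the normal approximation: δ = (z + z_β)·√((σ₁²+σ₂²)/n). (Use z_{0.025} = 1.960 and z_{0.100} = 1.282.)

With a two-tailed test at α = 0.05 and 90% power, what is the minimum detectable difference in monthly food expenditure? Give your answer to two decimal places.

δ = (z_{α/2} + z_β) · √((σ₁²+σ₂²)/n)
  = (1.960 + 1.282) · √(4418/624)
  = 3.242 · √7.0801
  = 3.242 · 2.6609
  = 8.6265

Minimum detectable difference ≈ 8.63 USD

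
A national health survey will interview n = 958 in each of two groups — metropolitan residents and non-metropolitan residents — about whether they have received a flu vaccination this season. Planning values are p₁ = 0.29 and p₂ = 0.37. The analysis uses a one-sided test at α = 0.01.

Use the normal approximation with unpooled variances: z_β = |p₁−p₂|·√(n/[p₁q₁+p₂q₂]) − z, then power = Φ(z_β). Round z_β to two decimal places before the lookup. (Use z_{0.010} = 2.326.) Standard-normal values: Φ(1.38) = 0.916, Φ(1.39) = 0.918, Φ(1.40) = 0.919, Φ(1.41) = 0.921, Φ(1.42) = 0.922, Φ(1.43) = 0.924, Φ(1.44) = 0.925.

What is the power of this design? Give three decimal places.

z_β = |p₁−p₂|·√(n/[p₁q₁+p₂q₂]) − z_α
    = 0.08 · √(958/0.4390) − 2.326
    = 0.08 · 46.7144 − 2.326
    = 3.7371 − 2.326 = 1.4111 → 1.41
Power = Φ(1.41) = 0.921.

Power ≈ 0.921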